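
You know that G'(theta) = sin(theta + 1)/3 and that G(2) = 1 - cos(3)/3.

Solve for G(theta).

Any candidate G(theta) must reproduce the stated G'(theta) exactly.
A general antiderivative is -cos(theta + 1)/3 + C.
The condition gives C = 1 - cos(3)/3 - (-cos(3)/3) = 1.
So G(theta) = 1 - cos(theta + 1)/3.
Check: d/dtheta[1 - cos(theta + 1)/3] = sin(theta + 1)/3 = G'(theta).

G(theta) = 1 - cos(theta + 1)/3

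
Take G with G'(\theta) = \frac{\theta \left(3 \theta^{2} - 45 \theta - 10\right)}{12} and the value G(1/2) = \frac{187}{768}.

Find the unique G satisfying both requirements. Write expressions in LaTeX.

Check a candidate G(\theta) by differentiating: d/d\theta[G] must match the given G'(\theta).
A general antiderivative is - \theta^{3} - \frac{2 \theta^{2}}{3} + \frac{\left(- \frac{\theta^{2}}{2} + \theta\right)^{2}}{4} + \frac{1}{2} + C.
The condition gives C = \frac{187}{768} - (\frac{187}{768}) = 0.
So G(\theta) = - \theta^{3} - \frac{2 \theta^{2}}{3} + \frac{\left(- \frac{\theta^{2}}{2} + \theta\right)^{2}}{4} + \frac{1}{2}.
Check: d/d\theta[- \theta^{3} - \frac{2 \theta^{2}}{3} + \frac{\left(- \frac{\theta^{2}}{2} + \theta\right)^{2}}{4} + \frac{1}{2}] = \frac{\theta^{3}}{4} - \frac{15 \theta^{2}}{4} - \frac{5 \theta}{6}, which equals G'(\theta).

G(\theta) = - \theta^{3} - \frac{2 \theta^{2}}{3} + \frac{\left(- \frac{\theta^{2}}{2} + \theta\right)^{2}}{4} + \frac{1}{2}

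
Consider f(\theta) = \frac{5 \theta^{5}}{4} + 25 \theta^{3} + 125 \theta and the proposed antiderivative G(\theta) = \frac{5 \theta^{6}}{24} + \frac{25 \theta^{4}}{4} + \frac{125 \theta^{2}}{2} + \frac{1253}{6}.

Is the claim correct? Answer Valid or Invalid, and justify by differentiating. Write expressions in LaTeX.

Valid: G'(\theta) = f(\theta).

d/d\theta[G] = \frac{5 \theta^{5}}{4} + 25 \theta^{3} + 125 \theta
This equals f(\theta) exactly, so the claim holds.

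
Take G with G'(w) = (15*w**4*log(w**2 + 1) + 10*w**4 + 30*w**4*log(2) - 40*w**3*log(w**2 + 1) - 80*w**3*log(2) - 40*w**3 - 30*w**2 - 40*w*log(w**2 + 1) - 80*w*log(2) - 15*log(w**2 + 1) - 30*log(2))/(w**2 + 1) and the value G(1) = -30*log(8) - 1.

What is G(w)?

Recognize the product-rule pattern: G'(w) = u'v + uv' with u = 5*w**3 - 20*w**2 - 15*w, v = log(4*w**2 + 4), so integration by parts undoes it.
A general antiderivative is -5*(-w**3 + 4*w**2 + 3*w)*log(4*w**2 + 4) + C.
The condition gives C = -30*log(8) - 1 - (-30*log(8)) = -1.
So G(w) = 5*w**3*log(4*w**2 + 4) - 20*w**2*log(4*w**2 + 4) - 15*w*log(4*w**2 + 4) - 1.
Check: d/dw[5*w**3*log(4*w**2 + 4) - 20*w**2*log(4*w**2 + 4) - 15*w*log(4*w**2 + 4) - 1] = (15*w**4*log(w**2 + 1) + 10*w**4 + 30*w**4*log(2) - 40*w**3*log(w**2 + 1) - 80*w**3*log(2) - 40*w**3 - 30*w**2 - 40*w*log(w**2 + 1) - 80*w*log(2) - 15*log(w**2 + 1) - 30*log(2))/(w**2 + 1) = G'(w).

G(w) = 5*w**3*log(4*w**2 + 4) - 20*w**2*log(4*w**2 + 4) - 15*w*log(4*w**2 + 4) - 1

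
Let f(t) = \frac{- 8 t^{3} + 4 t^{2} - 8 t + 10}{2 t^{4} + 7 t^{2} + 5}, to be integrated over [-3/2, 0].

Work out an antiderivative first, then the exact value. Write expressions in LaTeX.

Antiderivative: F(t) = - 2 \log{\left(2 t^{2} + 5 \right)} + 2 \operatorname{atan}{\left(t \right)}; value = - 2 \log{\left(5 \right)} + 2 \operatorname{atan}{\left(\frac{3}{2} \right)} + 2 \log{\left(\frac{19}{2} \right)}

Since d/dt undoes antidifferentiation here, F'(t) = f(t) is required of F(t).
F(t) = - 2 \log{\left(2 t^{2} + 5 \right)} + 2 \operatorname{atan}{\left(t \right)} is an antiderivative of f.
Check: d/dt[- 2 \log{\left(2 t^{2} + 5 \right)} + 2 \operatorname{atan}{\left(t \right)}] = \frac{- 8 t^{3} + 4 t^{2} - 8 t + 10}{2 t^{4} + 7 t^{2} + 5} = f(t).
F(0) = - 2 \log{\left(5 \right)}; F(-3/2) = - 2 \log{\left(\frac{19}{2} \right)} - 2 \operatorname{atan}{\left(\frac{3}{2} \right)}.
Integral = F(0) - F(-3/2) = - 2 \log{\left(5 \right)} + 2 \operatorname{atan}{\left(\frac{3}{2} \right)} + 2 \log{\left(\frac{19}{2} \right)}.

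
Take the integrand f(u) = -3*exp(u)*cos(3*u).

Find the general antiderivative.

F(u) = -9*exp(u)*sin(3*u)/10 - 3*exp(u)*cos(3*u)/10 + C

A first test for any F(u): its u-derivative must equal f(u) identically.
Check: d/du[-9*exp(u)*sin(3*u)/10 - 3*exp(u)*cos(3*u)/10] = -3*exp(u)*cos(3*u) = f(u).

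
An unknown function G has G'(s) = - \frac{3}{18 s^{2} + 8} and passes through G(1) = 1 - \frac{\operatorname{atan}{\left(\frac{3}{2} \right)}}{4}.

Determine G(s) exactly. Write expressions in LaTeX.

Since d/ds undoes antidifferentiation here, G(s) must give back the stated G'(s).
A general antiderivative is - \frac{\operatorname{atan}{\left(\frac{3 s}{2} \right)}}{4} + C.
The condition gives C = 1 - \frac{\operatorname{atan}{\left(\frac{3}{2} \right)}}{4} - (- \frac{\operatorname{atan}{\left(\frac{3}{2} \right)}}{4}) = 1.
So G(s) = \frac{4 - \operatorname{atan}{\left(\frac{3 s}{2} \right)}}{4}.
Check: d/ds[\frac{4 - \operatorname{atan}{\left(\frac{3 s}{2} \right)}}{4}] = - \frac{3}{18 s^{2} + 8} = G'(s).

G(s) = \frac{4 - \operatorname{atan}{\left(\frac{3 s}{2} \right)}}{4}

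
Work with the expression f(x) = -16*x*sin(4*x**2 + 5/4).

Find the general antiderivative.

F(x) = 2*cos(4*x**2 + 5/4) + C

f matches the chain-rule pattern g'(h)*h' with inner function h(x) = 4*x**2 + 5/4; substituting u = h(x) collapses the integral.
Check: d/dx[2*cos(4*x**2 + 5/4)] = -16*x*sin(4*x**2 + 5/4) = f(x).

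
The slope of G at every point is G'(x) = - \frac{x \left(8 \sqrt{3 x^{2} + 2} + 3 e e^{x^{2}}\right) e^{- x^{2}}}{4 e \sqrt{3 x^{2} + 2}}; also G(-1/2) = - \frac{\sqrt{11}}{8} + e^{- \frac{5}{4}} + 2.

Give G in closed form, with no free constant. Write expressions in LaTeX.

G(x) = \frac{- \sqrt{3 x^{2} + 2} + 8 + \frac{4 e^{- x^{2}}}{e}}{4}

The proposed G(x) is checked by its d/dx: the result must match the given G'(x).
A general antiderivative is - \frac{\sqrt{3 x^{2} + 2}}{4} + e^{- x^{2} - 1} + C.
The condition gives C = - \frac{\sqrt{11}}{8} + e^{- \frac{5}{4}} + 2 - (- \frac{\sqrt{11}}{8} + e^{- \frac{5}{4}}) = 2.
So G(x) = \frac{- \sqrt{3 x^{2} + 2} + 8 + \frac{4 e^{- x^{2}}}{e}}{4}.
Check: d/dx[\frac{- \sqrt{3 x^{2} + 2} + 8 + \frac{4 e^{- x^{2}}}{e}}{4}] = \frac{\left(- 8 x \sqrt{3 x^{2} + 2} - 3 e x e^{x^{2}}\right) e^{- x^{2}}}{4 e \sqrt{3 x^{2} + 2}}, which equals G'(x).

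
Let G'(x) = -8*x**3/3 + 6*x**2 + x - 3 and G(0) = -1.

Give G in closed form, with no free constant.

G(x) = -2*x**4/3 + 2*x**3 + x**2/2 - 3*x - 1

G'(x) matches the chain-rule pattern g'(h)*h' with inner function h(x) = x**2 - 3*x/2 - 3/2; substituting u = h(x) collapses the integral.
A general antiderivative is -2*(x**2 - 3*x/2 - 3/2)**2/3 + C.
The condition gives C = -1 - (-3/2) = 1/2.
So G(x) = -2*x**4/3 + 2*x**3 + x**2/2 - 3*x - 1.
Check: d/dx[-2*x**4/3 + 2*x**3 + x**2/2 - 3*x - 1] = -8*x**3/3 + 6*x**2 + x - 3 = G'(x).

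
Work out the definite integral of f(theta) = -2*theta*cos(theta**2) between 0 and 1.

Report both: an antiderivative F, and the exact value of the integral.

Whatever form F(theta) takes, F'(theta) = f(theta) is non-negotiable.
F(theta) = -sin(theta**2) is an antiderivative of f.
Check: d/dtheta[-sin(theta**2)] = -2*theta*cos(theta**2) = f(theta).
F(1) = -sin(1); F(0) = 0.
Integral = F(1) - F(0) = -sin(1).

Antiderivative: F(theta) = -sin(theta**2); value = -sin(1)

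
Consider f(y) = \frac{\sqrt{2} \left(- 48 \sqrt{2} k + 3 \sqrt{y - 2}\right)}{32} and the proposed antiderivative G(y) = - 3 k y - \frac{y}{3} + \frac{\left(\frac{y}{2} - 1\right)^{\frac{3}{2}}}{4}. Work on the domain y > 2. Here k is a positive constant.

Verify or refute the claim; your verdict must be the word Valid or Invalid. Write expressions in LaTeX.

d/dy[G] = \frac{\sqrt{2} \left(- 144 \sqrt{2} k + 9 \sqrt{y - 2} - 16 \sqrt{2}\right)}{96}
d/dy[G] - f(y) = - \frac{1}{3} != 0.

Invalid: d/dy[G] - f = - \frac{1}{3}, which is not 0.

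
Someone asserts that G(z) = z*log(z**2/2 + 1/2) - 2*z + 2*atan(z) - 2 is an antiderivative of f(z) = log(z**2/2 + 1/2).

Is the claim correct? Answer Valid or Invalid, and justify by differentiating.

d/dz[G] = log(z**2 + 1) - log(2)
This equals f(z) exactly, so the claim holds.

Valid: G'(z) = f(z).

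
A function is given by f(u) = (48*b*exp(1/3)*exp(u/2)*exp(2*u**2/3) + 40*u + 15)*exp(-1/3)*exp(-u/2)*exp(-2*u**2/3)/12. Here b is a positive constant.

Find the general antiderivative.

Differentiate the proposed F(u) back; it has to land on f(u) exactly.
Check: d/du[(8*b*u - 5*exp(-2*u**2/3 - u/2 - 1/3))/2] = (48*b*exp(1/3)*exp(u/2)*exp(2*u**2/3) + 40*u + 15)*exp(-1/3)*exp(-u/2)*exp(-2*u**2/3)/12 = f(u).

F(u) = (8*b*u - 5*exp(-2*u**2/3 - u/2 - 1/3))/2 + C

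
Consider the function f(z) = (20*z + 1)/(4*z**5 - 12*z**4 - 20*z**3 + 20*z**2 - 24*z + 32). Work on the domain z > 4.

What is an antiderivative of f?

The denominator factors as 4*(z - 4)*(z - 1)*(z + 2)*(z**2 + 1); partial fractions split f into directly integrable pieces: (227*z - 129)/(680*(z**2 + 1)) - 13/(120*(z + 2)) - 7/(24*(z - 1)) + 9/(136*(z - 4)).
Check: d/dz[(270*log(z - 4) - 1190*log(z - 1) - 442*log(z + 2) + 681*log(z**2 + 1) - 774*atan(z))/4080] = (20*z + 1)/(4*z**5 - 12*z**4 - 20*z**3 + 20*z**2 - 24*z + 32) = f(z).

An antiderivative is F(z) = (270*log(z - 4) - 1190*log(z - 1) - 442*log(z + 2) + 681*log(z**2 + 1) - 774*atan(z))/4080.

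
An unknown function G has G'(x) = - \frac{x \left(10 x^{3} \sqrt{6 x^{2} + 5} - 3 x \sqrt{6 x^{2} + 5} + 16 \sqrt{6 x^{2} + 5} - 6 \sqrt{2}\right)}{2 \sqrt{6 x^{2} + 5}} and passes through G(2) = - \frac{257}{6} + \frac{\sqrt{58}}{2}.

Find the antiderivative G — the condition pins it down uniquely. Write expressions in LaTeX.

Recover the given G'(x) by differentiating a candidate G(x); any mismatch rules it out.
A general antiderivative is - x^{5} + \frac{x^{3}}{2} - 4 x^{2} + \sqrt{3 x^{2} + \frac{5}{2}} + \frac{2}{3} + C.
The condition gives C = - \frac{257}{6} + \frac{\sqrt{58}}{2} - (- \frac{130}{3} + \frac{\sqrt{58}}{2}) = \frac{1}{2}.
So G(x) = - x^{5} + \frac{x^{3}}{2} - 4 x^{2} + \sqrt{3 x^{2} + \frac{5}{2}} + \frac{7}{6}.
Check: d/dx[- x^{5} + \frac{x^{3}}{2} - 4 x^{2} + \sqrt{3 x^{2} + \frac{5}{2}} + \frac{7}{6}] = \frac{- 10 x^{4} \sqrt{6 x^{2} + 5} + 3 x^{2} \sqrt{6 x^{2} + 5} - 16 x \sqrt{6 x^{2} + 5} + 6 \sqrt{2} x}{2 \sqrt{6 x^{2} + 5}}, which equals G'(x).

G(x) = - x^{5} + \frac{x^{3}}{2} - 4 x^{2} + \sqrt{3 x^{2} + \frac{5}{2}} + \frac{7}{6}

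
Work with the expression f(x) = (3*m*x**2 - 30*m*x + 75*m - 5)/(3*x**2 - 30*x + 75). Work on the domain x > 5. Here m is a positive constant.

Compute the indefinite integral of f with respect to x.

A first test for any F(x): its x-derivative must equal f(x) identically.
Check: d/dx[(3*m*x*(x - 5) + 5)/(3*(x - 5))] = (3*m*x**2 - 30*m*x + 75*m - 5)/(3*x**2 - 30*x + 75) = f(x).

F(x) = (3*m*x*(x - 5) + 5)/(3*(x - 5)) + C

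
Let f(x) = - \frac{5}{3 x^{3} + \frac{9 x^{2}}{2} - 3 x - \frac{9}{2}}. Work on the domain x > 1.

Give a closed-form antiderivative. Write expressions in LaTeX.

An antiderivative is F(x) = - \frac{\log{\left(x - 1 \right)}}{3} + \frac{5 \log{\left(x + 1 \right)}}{3} - \frac{4 \log{\left(x + \frac{3}{2} \right)}}{3}.

The denominator factors as 3 \left(x - 1\right) \left(x + 1\right) \left(2 x + 3\right); partial fractions split f into directly integrable pieces: - \frac{8}{3 \left(2 x + 3\right)} + \frac{5}{3 \left(x + 1\right)} - \frac{1}{3 \left(x - 1\right)}.
Check: d/dx[- \frac{\log{\left(x - 1 \right)}}{3} + \frac{5 \log{\left(x + 1 \right)}}{3} - \frac{4 \log{\left(x + \frac{3}{2} \right)}}{3}] = - \frac{10}{6 x^{3} + 9 x^{2} - 6 x - 9}, which equals f(x).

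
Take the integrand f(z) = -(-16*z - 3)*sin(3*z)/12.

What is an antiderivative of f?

Whatever form F(z) takes, F'(z) = f(z) is non-negotiable.
Check: d/dz[(-48*z*cos(3*z) + 16*sin(3*z) - 9*cos(3*z))/108] = 4*z*sin(3*z)/3 + sin(3*z)/4, which equals f(z).

An antiderivative is F(z) = (-48*z*cos(3*z) + 16*sin(3*z) - 9*cos(3*z))/108.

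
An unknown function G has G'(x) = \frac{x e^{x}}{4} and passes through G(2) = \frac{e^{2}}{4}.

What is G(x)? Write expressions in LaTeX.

G(x) = \frac{\left(x - 1\right) e^{x}}{4}

Recognize the product-rule pattern: G'(x) = u'v + uv' with u = \frac{x}{4} - \frac{1}{4}, v = e^{x}, so integration by parts undoes it.
A general antiderivative is \frac{\left(x - 1\right) e^{x}}{4} + C.
The condition gives C = \frac{e^{2}}{4} - (\frac{e^{2}}{4}) = 0.
So G(x) = \frac{\left(x - 1\right) e^{x}}{4}.
Check: d/dx[\frac{\left(x - 1\right) e^{x}}{4}] = \frac{x e^{x}}{4} = G'(x).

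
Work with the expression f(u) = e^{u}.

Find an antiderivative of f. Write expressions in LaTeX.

Since d/du undoes antidifferentiation here, F'(u) = f(u) is required of F(u).
Check: d/du[e^{u}] = e^{u} = f(u).

An antiderivative is F(u) = e^{u}.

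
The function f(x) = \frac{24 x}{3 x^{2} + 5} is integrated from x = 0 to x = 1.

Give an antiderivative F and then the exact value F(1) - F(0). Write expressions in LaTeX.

Antiderivative: F(x) = 4 \log{\left(3 x^{2} + 5 \right)}; value = - 4 \log{\left(\frac{5}{2} \right)} + 4 \log{\left(4 \right)}

The substitution u = \frac{3 x^{2}}{2} + \frac{5}{2} works: f is exactly (dF/du)*(du/dx) for that inner function.
F(x) = 4 \log{\left(3 x^{2} + 5 \right)} is an antiderivative of f.
Check: d/dx[4 \log{\left(3 x^{2} + 5 \right)}] = \frac{24 x}{3 x^{2} + 5} = f(x).
F(1) = 4 \log{\left(8 \right)}; F(0) = 4 \log{\left(5 \right)}.
Integral = F(1) - F(0) = - 4 \log{\left(\frac{5}{2} \right)} + 4 \log{\left(4 \right)}.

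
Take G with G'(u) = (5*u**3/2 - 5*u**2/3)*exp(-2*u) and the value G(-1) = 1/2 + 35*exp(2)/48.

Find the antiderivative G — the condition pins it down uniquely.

G(u) = (-60*u**3 - 50*u**2 - 50*u - 25)*exp(-2*u)/48 + 1/2

Recognize the product-rule pattern: G'(u) = v'r + vr' with v = -5*u**3/4 - 25*u**2/24 - 25*u/24 - 25/48, r = exp(-2*u), so integration by parts undoes it.
A general antiderivative is (-60*u**3 - 50*u**2 - 50*u - 25)*exp(-2*u)/48 + C.
The condition gives C = 1/2 + 35*exp(2)/48 - (35*exp(2)/48) = 1/2.
So G(u) = (-60*u**3 - 50*u**2 - 50*u - 25)*exp(-2*u)/48 + 1/2.
Check: d/du[(-60*u**3 - 50*u**2 - 50*u - 25)*exp(-2*u)/48 + 1/2] = (15*u**3 - 10*u**2)*exp(-2*u)/6, which equals G'(u).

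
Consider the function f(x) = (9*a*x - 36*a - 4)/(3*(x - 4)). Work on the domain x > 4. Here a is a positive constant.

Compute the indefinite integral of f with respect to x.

F(x) = (9*a*x - 4*log(x - 4))/3 + C

Any candidate F(x) must reproduce f(x) exactly when differentiated.
Check: d/dx[(9*a*x - 4*log(x - 4))/3] = (9*a*x - 36*a - 4)/(3*x - 12), which equals f(x).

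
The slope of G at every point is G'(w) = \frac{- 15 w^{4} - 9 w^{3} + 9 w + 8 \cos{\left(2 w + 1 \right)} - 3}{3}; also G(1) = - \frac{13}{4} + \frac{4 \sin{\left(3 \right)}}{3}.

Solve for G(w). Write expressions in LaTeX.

Check a candidate G(w) by differentiating: d/dw[G] must match the given G'(w).
A general antiderivative is - w^{5} - \frac{3 w^{4}}{4} + \frac{3 w^{2}}{2} - w + \frac{4 \sin{\left(2 w + 1 \right)}}{3} - 3 + C.
The condition gives C = - \frac{13}{4} + \frac{4 \sin{\left(3 \right)}}{3} - (- \frac{17}{4} + \frac{4 \sin{\left(3 \right)}}{3}) = 1.
So G(w) = - w^{5} - \frac{3 w^{4}}{4} + \frac{3 w^{2}}{2} - w + \frac{4 \sin{\left(2 w + 1 \right)}}{3} - 2.
Check: d/dw[- w^{5} - \frac{3 w^{4}}{4} + \frac{3 w^{2}}{2} - w + \frac{4 \sin{\left(2 w + 1 \right)}}{3} - 2] = - 5 w^{4} - 3 w^{3} + 3 w + \frac{8 \cos{\left(2 w + 1 \right)}}{3} - 1, which equals G'(w).

G(w) = - w^{5} - \frac{3 w^{4}}{4} + \frac{3 w^{2}}{2} - w + \frac{4 \sin{\left(2 w + 1 \right)}}{3} - 2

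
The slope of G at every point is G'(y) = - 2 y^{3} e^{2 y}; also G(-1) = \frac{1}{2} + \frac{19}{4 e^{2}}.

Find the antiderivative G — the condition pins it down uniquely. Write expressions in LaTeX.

G(y) = - y^{3} e^{2 y} + \frac{3 y^{2} e^{2 y}}{2} - \frac{3 y e^{2 y}}{2} + \frac{3 e^{2 y}}{4} + \frac{1}{2}

G'(y) has the shape u'v + uv' for u = - y^{3} + \frac{3 y^{2}}{2} - \frac{3 y}{2} + \frac{3}{4} and v = e^{2 y} — it is the derivative of the product u*v.
A general antiderivative is \frac{\left(- 4 y^{3} + 6 y^{2} - 6 y + 3\right) e^{2 y}}{4} + C.
The condition gives C = \frac{1}{2} + \frac{19}{4 e^{2}} - (\frac{19}{4 e^{2}}) = \frac{1}{2}.
So G(y) = - y^{3} e^{2 y} + \frac{3 y^{2} e^{2 y}}{2} - \frac{3 y e^{2 y}}{2} + \frac{3 e^{2 y}}{4} + \frac{1}{2}.
Check: d/dy[- y^{3} e^{2 y} + \frac{3 y^{2} e^{2 y}}{2} - \frac{3 y e^{2 y}}{2} + \frac{3 e^{2 y}}{4} + \frac{1}{2}] = - 2 y^{3} e^{2 y} = G'(y).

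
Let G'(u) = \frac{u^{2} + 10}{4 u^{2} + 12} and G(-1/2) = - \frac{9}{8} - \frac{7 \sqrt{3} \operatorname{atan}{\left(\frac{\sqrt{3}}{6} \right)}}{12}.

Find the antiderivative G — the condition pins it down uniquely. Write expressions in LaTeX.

G(u) = \frac{3 u + 7 \sqrt{3} \operatorname{atan}{\left(\frac{\sqrt{3} u}{3} \right)} - 12}{12}

A candidate passes only if d/du[G] lands on the given G'(u) exactly.
A general antiderivative is \frac{u}{4} + \frac{7 \sqrt{3} \operatorname{atan}{\left(\frac{\sqrt{3} u}{3} \right)}}{12} + C.
The condition gives C = - \frac{9}{8} - \frac{7 \sqrt{3} \operatorname{atan}{\left(\frac{\sqrt{3}}{6} \right)}}{12} - (- \frac{7 \sqrt{3} \operatorname{atan}{\left(\frac{\sqrt{3}}{6} \right)}}{12} - \frac{1}{8}) = -1.
So G(u) = \frac{3 u + 7 \sqrt{3} \operatorname{atan}{\left(\frac{\sqrt{3} u}{3} \right)} - 12}{12}.
Check: d/du[\frac{3 u + 7 \sqrt{3} \operatorname{atan}{\left(\frac{\sqrt{3} u}{3} \right)} - 12}{12}] = \frac{u^{2} + 10}{4 u^{2} + 12} = G'(u).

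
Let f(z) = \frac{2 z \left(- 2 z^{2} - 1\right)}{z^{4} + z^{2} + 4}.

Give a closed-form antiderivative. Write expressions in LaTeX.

The substitution u = z^{4} + z^{2} + 4 works: f is exactly (dF/du)*(du/dz) for that inner function.
Check: d/dz[- \log{\left(z^{4} + z^{2} + 4 \right)}] = \frac{- 4 z^{3} - 2 z}{z^{4} + z^{2} + 4}, which equals f(z).

An antiderivative is F(z) = - \log{\left(z^{4} + z^{2} + 4 \right)}.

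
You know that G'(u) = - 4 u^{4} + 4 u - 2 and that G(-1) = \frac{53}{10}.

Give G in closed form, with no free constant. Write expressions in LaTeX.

G(u) = \frac{- 8 u^{5} + 20 u^{2} - 20 u + 5}{10}

The integrand splits into summands that can be handled one at a time.
A general antiderivative is - \frac{4 u^{5}}{5} + 2 u^{2} - 2 u + C.
The condition gives C = \frac{53}{10} - (\frac{24}{5}) = \frac{1}{2}.
So G(u) = \frac{- 8 u^{5} + 20 u^{2} - 20 u + 5}{10}.
Check: d/du[\frac{- 8 u^{5} + 20 u^{2} - 20 u + 5}{10}] = - 4 u^{4} + 4 u - 2 = G'(u).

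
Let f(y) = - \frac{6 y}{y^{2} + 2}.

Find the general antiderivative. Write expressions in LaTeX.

f matches the chain-rule pattern g'(h)*h' with inner function h(y) = \frac{y^{2}}{2} + 1; substituting u = h(y) collapses the integral.
Check: d/dy[- 3 \log{\left(\frac{y^{2}}{2} + 1 \right)}] = - \frac{6 y}{y^{2} + 2} = f(y).

F(y) = - 3 \log{\left(\frac{y^{2}}{2} + 1 \right)} + C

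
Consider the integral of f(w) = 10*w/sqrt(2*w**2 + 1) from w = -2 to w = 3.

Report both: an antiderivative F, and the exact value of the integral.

f matches the chain-rule pattern g'(h)*h' with inner function h(w) = 2*w**2 + 1; substituting u = h(w) collapses the integral.
F(w) = 5*sqrt(2*w**2 + 1) is an antiderivative of f.
Check: d/dw[5*sqrt(2*w**2 + 1)] = 10*w/sqrt(2*w**2 + 1) = f(w).
F(3) = 5*sqrt(19); F(-2) = 15.
Integral = F(3) - F(-2) = -15 + 5*sqrt(19).

Antiderivative: F(w) = 5*sqrt(2*w**2 + 1); value = -15 + 5*sqrt(19)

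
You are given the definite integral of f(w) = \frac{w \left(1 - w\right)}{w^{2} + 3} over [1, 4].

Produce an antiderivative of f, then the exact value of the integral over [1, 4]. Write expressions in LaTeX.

Check any antiderivative F(w) by computing F'(w) and comparing it with f(w).
F(w) = - \frac{2 w - \log{\left(w^{2} + 3 \right)} - 2 \sqrt{3} \operatorname{atan}{\left(\frac{\sqrt{3} w}{3} \right)}}{2} is an antiderivative of f.
Check: d/dw[- \frac{2 w - \log{\left(w^{2} + 3 \right)} - 2 \sqrt{3} \operatorname{atan}{\left(\frac{\sqrt{3} w}{3} \right)}}{2}] = \frac{- w^{2} + w}{w^{2} + 3}, which equals f(w).
F(4) = -4 + \frac{\log{\left(19 \right)}}{2} + \sqrt{3} \operatorname{atan}{\left(\frac{4 \sqrt{3}}{3} \right)}; F(1) = -1 + \frac{\log{\left(4 \right)}}{2} + \frac{\sqrt{3} \pi}{6}.
Integral = F(4) - F(1) = -3 - \frac{\sqrt{3} \pi}{6} - \frac{\log{\left(4 \right)}}{2} + \frac{\log{\left(19 \right)}}{2} + \sqrt{3} \operatorname{atan}{\left(\frac{4 \sqrt{3}}{3} \right)}.

Antiderivative: F(w) = - \frac{2 w - \log{\left(w^{2} + 3 \right)} - 2 \sqrt{3} \operatorname{atan}{\left(\frac{\sqrt{3} w}{3} \right)}}{2}; value = -3 - \frac{\sqrt{3} \pi}{6} - \frac{\log{\left(4 \right)}}{2} + \frac{\log{\left(19 \right)}}{2} + \sqrt{3} \operatorname{atan}{\left(\frac{4 \sqrt{3}}{3} \right)}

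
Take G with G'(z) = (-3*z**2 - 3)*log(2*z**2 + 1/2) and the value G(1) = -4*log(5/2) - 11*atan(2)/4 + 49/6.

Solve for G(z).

A candidate passes only if d/dz[G] lands on the given G'(z) exactly.
A general antiderivative is 2*z**3/3 + 11*z/2 + (-z**3 - 3*z)*log(2*z**2 + 1/2) - 11*atan(2*z)/4 + C.
The condition gives C = -4*log(5/2) - 11*atan(2)/4 + 49/6 - (-4*log(5/2) - 11*atan(2)/4 + 37/6) = 2.
So G(z) = -z**3*log(2*z**2 + 1/2) + 2*z**3/3 - 3*z*log(2*z**2 + 1/2) + 11*z/2 - 11*atan(2*z)/4 + 2.
Check: d/dz[-z**3*log(2*z**2 + 1/2) + 2*z**3/3 - 3*z*log(2*z**2 + 1/2) + 11*z/2 - 11*atan(2*z)/4 + 2] = -3*z**2*log(2*z**2 + 1/2) - 3*log(2*z**2 + 1/2), which equals G'(z).

G(z) = -z**3*log(2*z**2 + 1/2) + 2*z**3/3 - 3*z*log(2*z**2 + 1/2) + 11*z/2 - 11*atan(2*z)/4 + 2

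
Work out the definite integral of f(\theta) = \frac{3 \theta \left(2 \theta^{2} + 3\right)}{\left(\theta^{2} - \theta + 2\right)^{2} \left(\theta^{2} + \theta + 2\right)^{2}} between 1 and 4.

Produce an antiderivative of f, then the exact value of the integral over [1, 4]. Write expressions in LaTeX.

Antiderivative: F(\theta) = - \frac{1}{2 \left(\frac{\theta^{4}}{3} + \theta^{2} + \frac{4}{3}\right)}; value = \frac{225}{1232}

The substitution u = \frac{\theta^{4}}{3} + \theta^{2} + \frac{4}{3} works: f is exactly (dF/du)*(du/d\theta) for that inner function.
F(\theta) = - \frac{1}{2 \left(\frac{\theta^{4}}{3} + \theta^{2} + \frac{4}{3}\right)} is an antiderivative of f.
Check: d/d\theta[- \frac{1}{2 \left(\frac{\theta^{4}}{3} + \theta^{2} + \frac{4}{3}\right)}] = \frac{6 \theta^{3} + 9 \theta}{\theta^{8} + 6 \theta^{6} + 17 \theta^{4} + 24 \theta^{2} + 16}, which equals f(\theta).
F(4) = - \frac{3}{616}; F(1) = - \frac{3}{16}.
Integral = F(4) - F(1) = \frac{225}{1232}.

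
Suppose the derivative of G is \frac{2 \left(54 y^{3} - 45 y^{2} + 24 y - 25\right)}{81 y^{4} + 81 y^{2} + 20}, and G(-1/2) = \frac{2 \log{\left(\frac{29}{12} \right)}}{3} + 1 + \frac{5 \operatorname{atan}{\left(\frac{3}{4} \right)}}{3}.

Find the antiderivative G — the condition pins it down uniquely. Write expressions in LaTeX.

Differentiate the proposed G(y) back; it has to land on the given G'(y).
A general antiderivative is \frac{2 \log{\left(3 y^{2} + \frac{5}{3} \right)}}{3} - \frac{5 \operatorname{atan}{\left(\frac{3 y}{2} \right)}}{3} + C.
The condition gives C = \frac{2 \log{\left(\frac{29}{12} \right)}}{3} + 1 + \frac{5 \operatorname{atan}{\left(\frac{3}{4} \right)}}{3} - (\frac{2 \log{\left(\frac{29}{12} \right)}}{3} + \frac{5 \operatorname{atan}{\left(\frac{3}{4} \right)}}{3}) = 1.
So G(y) = - \frac{- 2 \log{\left(3 y^{2} + \frac{5}{3} \right)} + 5 \operatorname{atan}{\left(\frac{3 y}{2} \right)} - 3}{3}.
Check: d/dy[- \frac{- 2 \log{\left(3 y^{2} + \frac{5}{3} \right)} + 5 \operatorname{atan}{\left(\frac{3 y}{2} \right)} - 3}{3}] = \frac{108 y^{3} - 90 y^{2} + 48 y - 50}{81 y^{4} + 81 y^{2} + 20}, which equals G'(y).

G(y) = - \frac{- 2 \log{\left(3 y^{2} + \frac{5}{3} \right)} + 5 \operatorname{atan}{\left(\frac{3 y}{2} \right)} - 3}{3}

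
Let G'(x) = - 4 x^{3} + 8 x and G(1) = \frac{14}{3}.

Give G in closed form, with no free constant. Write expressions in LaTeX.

The integrand splits into summands that can be handled one at a time.
A general antiderivative is - x^{4} + 4 x^{2} - \frac{1}{3} + C.
The condition gives C = \frac{14}{3} - (\frac{8}{3}) = 2.
So G(x) = - \frac{3 x^{4} - 12 x^{2} - 5}{3}.
Check: d/dx[- \frac{3 x^{4} - 12 x^{2} - 5}{3}] = - 4 x^{3} + 8 x = G'(x).

G(x) = - \frac{3 x^{4} - 12 x^{2} - 5}{3}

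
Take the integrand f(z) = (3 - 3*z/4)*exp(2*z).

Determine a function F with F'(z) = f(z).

An antiderivative is F(z) = -3*(2*z - 9)*exp(2*z)/16.

f has the shape u'v + uv' for u = 27/16 - 3*z/8 and v = exp(2*z) — it is the derivative of the product u*v.
Check: d/dz[-3*(2*z - 9)*exp(2*z)/16] = -3*z*exp(2*z)/4 + 3*exp(2*z), which equals f(z).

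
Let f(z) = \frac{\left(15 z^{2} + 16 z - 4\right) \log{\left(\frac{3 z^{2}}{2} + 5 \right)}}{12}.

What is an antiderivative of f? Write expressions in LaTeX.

An antiderivative is F(z) = \frac{5 z^{3} \log{\left(\frac{3 z^{2}}{2} + 5 \right)}}{12} - \frac{5 z^{3}}{18} + \frac{2 z^{2} \log{\left(\frac{3 z^{2}}{2} + 5 \right)}}{3} - \frac{2 z^{2}}{3} - \frac{z \log{\left(\frac{3 z^{2}}{2} + 5 \right)}}{3} + \frac{31 z}{9} + \frac{20 \log{\left(z^{2} + \frac{10}{3} \right)}}{9} - \frac{31 \sqrt{30} \operatorname{atan}{\left(\frac{\sqrt{30} z}{10} \right)}}{27}.

A first test for any F(z): its z-derivative must equal f(z) identically.
Check: d/dz[\frac{5 z^{3} \log{\left(\frac{3 z^{2}}{2} + 5 \right)}}{12} - \frac{5 z^{3}}{18} + \frac{2 z^{2} \log{\left(\frac{3 z^{2}}{2} + 5 \right)}}{3} - \frac{2 z^{2}}{3} - \frac{z \log{\left(\frac{3 z^{2}}{2} + 5 \right)}}{3} + \frac{31 z}{9} + \frac{20 \log{\left(z^{2} + \frac{10}{3} \right)}}{9} - \frac{31 \sqrt{30} \operatorname{atan}{\left(\frac{\sqrt{30} z}{10} \right)}}{27}] = \frac{5 z^{2} \log{\left(\frac{3 z^{2}}{2} + 5 \right)}}{4} + \frac{4 z \log{\left(\frac{3 z^{2}}{2} + 5 \right)}}{3} - \frac{\log{\left(\frac{3 z^{2}}{2} + 5 \right)}}{3}, which equals f(z).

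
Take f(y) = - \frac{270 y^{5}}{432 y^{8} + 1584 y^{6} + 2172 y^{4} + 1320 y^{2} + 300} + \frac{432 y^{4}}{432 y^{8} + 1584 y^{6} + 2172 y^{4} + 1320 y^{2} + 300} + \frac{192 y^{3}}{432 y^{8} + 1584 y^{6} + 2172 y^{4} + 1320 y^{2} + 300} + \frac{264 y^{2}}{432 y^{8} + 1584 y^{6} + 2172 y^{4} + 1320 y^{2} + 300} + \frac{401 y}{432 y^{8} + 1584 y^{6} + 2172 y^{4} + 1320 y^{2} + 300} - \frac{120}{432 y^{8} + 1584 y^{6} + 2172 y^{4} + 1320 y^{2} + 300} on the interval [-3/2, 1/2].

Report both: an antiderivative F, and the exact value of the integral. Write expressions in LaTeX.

Antiderivative: F(y) = \frac{\left(3 y - 4\right) \left(15 y + 4\right)}{24 \left(y^{2} + 1\right) \left(6 y^{2} + 5\right)}; value = - \frac{10}{39}

Integrate term by term and add the pieces.
F(y) = \frac{\left(3 y - 4\right) \left(15 y + 4\right)}{24 \left(y^{2} + 1\right) \left(6 y^{2} + 5\right)} is an antiderivative of f.
Check: d/dy[\frac{\left(3 y - 4\right) \left(15 y + 4\right)}{24 \left(y^{2} + 1\right) \left(6 y^{2} + 5\right)}] = \frac{- 270 y^{5} + 432 y^{4} + 192 y^{3} + 264 y^{2} + 401 y - 120}{432 y^{8} + 1584 y^{6} + 2172 y^{4} + 1320 y^{2} + 300}, which equals f(y).
F(1/2) = - \frac{23}{156}; F(-3/2) = \frac{17}{156}.
Integral = F(1/2) - F(-3/2) = - \frac{10}{39}.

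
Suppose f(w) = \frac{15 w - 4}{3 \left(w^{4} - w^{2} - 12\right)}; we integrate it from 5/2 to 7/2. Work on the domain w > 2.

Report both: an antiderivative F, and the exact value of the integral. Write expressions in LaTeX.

Antiderivative: F(w) = \frac{13 \log{\left(w - 2 \right)}}{42} + \frac{17 \log{\left(w + 2 \right)}}{42} - \frac{5 \log{\left(w^{2} + 3 \right)}}{14} + \frac{4 \sqrt{3} \operatorname{atan}{\left(\frac{\sqrt{3} w}{3} \right)}}{63}; value = - \frac{5 \log{\left(\frac{61}{4} \right)}}{14} - \frac{17 \log{\left(\frac{9}{2} \right)}}{42} - \frac{4 \sqrt{3} \operatorname{atan}{\left(\frac{5 \sqrt{3}}{6} \right)}}{63} + \frac{4 \sqrt{3} \operatorname{atan}{\left(\frac{7 \sqrt{3}}{6} \right)}}{63} + \frac{13 \log{\left(\frac{3}{2} \right)}}{42} + \frac{13 \log{\left(2 \right)}}{42} + \frac{17 \log{\left(\frac{11}{2} \right)}}{42} + \frac{5 \log{\left(\frac{37}{4} \right)}}{14}

The denominator factors as 3 \left(w - 2\right) \left(w + 2\right) \left(w^{2} + 3\right); partial fractions split f into directly integrable pieces: - \frac{15 w - 4}{21 \left(w^{2} + 3\right)} + \frac{17}{42 \left(w + 2\right)} + \frac{13}{42 \left(w - 2\right)}.
F(w) = \frac{13 \log{\left(w - 2 \right)}}{42} + \frac{17 \log{\left(w + 2 \right)}}{42} - \frac{5 \log{\left(w^{2} + 3 \right)}}{14} + \frac{4 \sqrt{3} \operatorname{atan}{\left(\frac{\sqrt{3} w}{3} \right)}}{63} is an antiderivative of f.
Check: d/dw[\frac{13 \log{\left(w - 2 \right)}}{42} + \frac{17 \log{\left(w + 2 \right)}}{42} - \frac{5 \log{\left(w^{2} + 3 \right)}}{14} + \frac{4 \sqrt{3} \operatorname{atan}{\left(\frac{\sqrt{3} w}{3} \right)}}{63}] = \frac{15 w - 4}{3 w^{4} - 3 w^{2} - 36}, which equals f(w).
F(7/2) = - \frac{5 \log{\left(\frac{61}{4} \right)}}{14} + \frac{4 \sqrt{3} \operatorname{atan}{\left(\frac{7 \sqrt{3}}{6} \right)}}{63} + \frac{13 \log{\left(\frac{3}{2} \right)}}{42} + \frac{17 \log{\left(\frac{11}{2} \right)}}{42}; F(5/2) = - \frac{5 \log{\left(\frac{37}{4} \right)}}{14} - \frac{13 \log{\left(2 \right)}}{42} + \frac{4 \sqrt{3} \operatorname{atan}{\left(\frac{5 \sqrt{3}}{6} \right)}}{63} + \frac{17 \log{\left(\frac{9}{2} \right)}}{42}.
Integral = F(7/2) - F(5/2) = - \frac{5 \log{\left(\frac{61}{4} \right)}}{14} - \frac{17 \log{\left(\frac{9}{2} \right)}}{42} - \frac{4 \sqrt{3} \operatorname{atan}{\left(\frac{5 \sqrt{3}}{6} \right)}}{63} + \frac{4 \sqrt{3} \operatorname{atan}{\left(\frac{7 \sqrt{3}}{6} \right)}}{63} + \frac{13 \log{\left(\frac{3}{2} \right)}}{42} + \frac{13 \log{\left(2 \right)}}{42} + \frac{17 \log{\left(\frac{11}{2} \right)}}{42} + \frac{5 \log{\left(\frac{37}{4} \right)}}{14}.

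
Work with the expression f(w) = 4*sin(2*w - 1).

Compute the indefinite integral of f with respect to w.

A first test for any F(w): its w-derivative must equal f(w) identically.
Check: d/dw[-2*cos(2*w - 1)] = 4*sin(2*w - 1) = f(w).

F(w) = -2*cos(2*w - 1) + C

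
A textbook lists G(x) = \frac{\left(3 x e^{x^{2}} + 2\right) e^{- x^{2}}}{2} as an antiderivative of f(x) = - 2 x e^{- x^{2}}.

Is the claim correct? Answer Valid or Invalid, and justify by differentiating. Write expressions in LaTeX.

Invalid: d/dx[G] - f = \frac{3}{2}, which is not 0.

d/dx[G] = \frac{\left(- 4 x + 3 e^{x^{2}}\right) e^{- x^{2}}}{2}
d/dx[G] - f(x) = \frac{3}{2} != 0.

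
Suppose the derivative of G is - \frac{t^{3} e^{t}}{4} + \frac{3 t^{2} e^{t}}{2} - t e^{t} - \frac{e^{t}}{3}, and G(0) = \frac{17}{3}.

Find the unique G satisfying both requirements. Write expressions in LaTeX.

G'(t) has the shape u'v + uv' for u = - \frac{t^{3}}{4} + \frac{9 t^{2}}{4} - \frac{11 t}{2} + \frac{31}{6} and v = e^{t} — it is the derivative of the product u*v.
A general antiderivative is \frac{\left(- 3 t^{3} + 27 t^{2} - 66 t + 62\right) e^{t}}{12} + C.
The condition gives C = \frac{17}{3} - (\frac{31}{6}) = \frac{1}{2}.
So G(t) = - \frac{t^{3} e^{t}}{4} + \frac{9 t^{2} e^{t}}{4} - \frac{11 t e^{t}}{2} + \frac{31 e^{t}}{6} + \frac{1}{2}.
Check: d/dt[- \frac{t^{3} e^{t}}{4} + \frac{9 t^{2} e^{t}}{4} - \frac{11 t e^{t}}{2} + \frac{31 e^{t}}{6} + \frac{1}{2}] = - \frac{t^{3} e^{t}}{4} + \frac{3 t^{2} e^{t}}{2} - t e^{t} - \frac{e^{t}}{3} = G'(t).

G(t) = - \frac{t^{3} e^{t}}{4} + \frac{9 t^{2} e^{t}}{4} - \frac{11 t e^{t}}{2} + \frac{31 e^{t}}{6} + \frac{1}{2}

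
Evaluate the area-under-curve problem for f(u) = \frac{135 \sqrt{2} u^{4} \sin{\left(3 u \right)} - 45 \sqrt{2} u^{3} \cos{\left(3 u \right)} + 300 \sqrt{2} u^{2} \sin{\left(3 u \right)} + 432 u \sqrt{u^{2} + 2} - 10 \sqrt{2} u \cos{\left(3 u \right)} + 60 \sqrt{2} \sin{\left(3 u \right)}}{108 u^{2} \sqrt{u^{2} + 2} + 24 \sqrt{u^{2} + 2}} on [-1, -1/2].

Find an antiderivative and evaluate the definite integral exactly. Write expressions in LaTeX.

Antiderivative: F(u) = \frac{- 5 \sqrt{2} \sqrt{u^{2} + 2} \cos{\left(3 u \right)} + 24 \log{\left(3 u^{2} + \frac{2}{3} \right)}}{12}; value = - 2 \log{\left(\frac{11}{3} \right)} + \frac{5 \sqrt{6} \cos{\left(3 \right)}}{12} - \frac{5 \sqrt{2} \cos{\left(\frac{3}{2} \right)}}{8} + 2 \log{\left(\frac{17}{12} \right)}

Whatever form F(u) takes, F'(u) = f(u) is non-negotiable.
F(u) = \frac{- 5 \sqrt{2} \sqrt{u^{2} + 2} \cos{\left(3 u \right)} + 24 \log{\left(3 u^{2} + \frac{2}{3} \right)}}{12} is an antiderivative of f.
Check: d/du[\frac{- 5 \sqrt{2} \sqrt{u^{2} + 2} \cos{\left(3 u \right)} + 24 \log{\left(3 u^{2} + \frac{2}{3} \right)}}{12}] = \frac{135 \sqrt{2} u^{4} \sin{\left(3 u \right)} - 45 \sqrt{2} u^{3} \cos{\left(3 u \right)} + 300 \sqrt{2} u^{2} \sin{\left(3 u \right)} + 432 u \sqrt{u^{2} + 2} - 10 \sqrt{2} u \cos{\left(3 u \right)} + 60 \sqrt{2} \sin{\left(3 u \right)}}{108 u^{2} \sqrt{u^{2} + 2} + 24 \sqrt{u^{2} + 2}} = f(u).
F(-1/2) = - \frac{5 \sqrt{2} \cos{\left(\frac{3}{2} \right)}}{8} + 2 \log{\left(\frac{17}{12} \right)}; F(-1) = - \frac{5 \sqrt{6} \cos{\left(3 \right)}}{12} + 2 \log{\left(\frac{11}{3} \right)}.
Integral = F(-1/2) - F(-1) = - 2 \log{\left(\frac{11}{3} \right)} + \frac{5 \sqrt{6} \cos{\left(3 \right)}}{12} - \frac{5 \sqrt{2} \cos{\left(\frac{3}{2} \right)}}{8} + 2 \log{\left(\frac{17}{12} \right)}.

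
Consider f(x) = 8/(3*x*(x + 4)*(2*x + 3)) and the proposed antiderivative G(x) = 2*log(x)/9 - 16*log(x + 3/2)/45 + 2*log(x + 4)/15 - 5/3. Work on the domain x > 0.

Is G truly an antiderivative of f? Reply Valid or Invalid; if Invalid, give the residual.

Valid - differentiating G returns exactly f.

d/dx[G] = 8/(6*x**3 + 33*x**2 + 36*x)
This equals f(x) exactly, so the claim holds.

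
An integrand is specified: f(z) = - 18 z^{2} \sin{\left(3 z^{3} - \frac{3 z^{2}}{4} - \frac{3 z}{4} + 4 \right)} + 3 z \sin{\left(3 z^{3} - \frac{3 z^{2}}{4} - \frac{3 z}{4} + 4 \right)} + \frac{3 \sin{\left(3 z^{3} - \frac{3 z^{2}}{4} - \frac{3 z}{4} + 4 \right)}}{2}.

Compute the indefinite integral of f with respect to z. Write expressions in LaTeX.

The substitution u = 3 z^{3} - \frac{3 z^{2}}{4} - \frac{3 z}{4} + 4 works: f is exactly (dF/du)*(du/dz) for that inner function.
Check: d/dz[2 \cos{\left(3 z^{3} - \frac{3 z^{2}}{4} - \frac{3 z}{4} + 4 \right)}] = - 18 z^{2} \sin{\left(3 z^{3} - \frac{3 z^{2}}{4} - \frac{3 z}{4} + 4 \right)} + 3 z \sin{\left(3 z^{3} - \frac{3 z^{2}}{4} - \frac{3 z}{4} + 4 \right)} + \frac{3 \sin{\left(3 z^{3} - \frac{3 z^{2}}{4} - \frac{3 z}{4} + 4 \right)}}{2} = f(z).

F(z) = 2 \cos{\left(3 z^{3} - \frac{3 z^{2}}{4} - \frac{3 z}{4} + 4 \right)} + C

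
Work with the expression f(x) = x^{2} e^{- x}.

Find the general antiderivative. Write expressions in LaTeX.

f has the shape u'v + uv' for u = - x^{2} - 2 x - 2 and v = e^{- x} — it is the derivative of the product u*v.
Check: d/dx[- x^{2} e^{- x} - 2 x e^{- x} - 2 e^{- x}] = x^{2} e^{- x} = f(x).

F(x) = - x^{2} e^{- x} - 2 x e^{- x} - 2 e^{- x} + C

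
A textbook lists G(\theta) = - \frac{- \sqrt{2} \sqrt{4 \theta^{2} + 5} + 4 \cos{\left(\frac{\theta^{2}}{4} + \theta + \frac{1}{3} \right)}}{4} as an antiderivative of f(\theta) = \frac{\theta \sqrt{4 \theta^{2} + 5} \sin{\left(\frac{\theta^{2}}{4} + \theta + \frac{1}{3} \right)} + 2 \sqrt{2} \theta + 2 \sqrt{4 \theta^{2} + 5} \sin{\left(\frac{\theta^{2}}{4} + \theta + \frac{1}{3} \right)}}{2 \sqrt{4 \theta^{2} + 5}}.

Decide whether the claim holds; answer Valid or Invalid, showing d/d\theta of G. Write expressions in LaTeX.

d/d\theta[G] = \frac{\theta \sqrt{4 \theta^{2} + 5} \sin{\left(\frac{\theta^{2}}{4} + \theta + \frac{1}{3} \right)} + 2 \sqrt{2} \theta + 2 \sqrt{4 \theta^{2} + 5} \sin{\left(\frac{\theta^{2}}{4} + \theta + \frac{1}{3} \right)}}{2 \sqrt{4 \theta^{2} + 5}}
This equals f(\theta) exactly, so the claim holds.

Valid - differentiating G returns exactly f.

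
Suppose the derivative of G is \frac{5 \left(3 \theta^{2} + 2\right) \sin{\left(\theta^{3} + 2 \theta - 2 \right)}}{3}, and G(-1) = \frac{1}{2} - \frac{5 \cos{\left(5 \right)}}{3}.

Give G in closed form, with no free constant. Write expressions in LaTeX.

G'(\theta) matches the chain-rule pattern g'(h)*h' with inner function h(\theta) = \theta^{3} + 2 \theta - 2; substituting u = h(\theta) collapses the integral.
A general antiderivative is - \frac{5 \cos{\left(\theta^{3} + 2 \theta - 2 \right)}}{3} + C.
The condition gives C = \frac{1}{2} - \frac{5 \cos{\left(5 \right)}}{3} - (- \frac{5 \cos{\left(5 \right)}}{3}) = \frac{1}{2}.
So G(\theta) = - \frac{10 \cos{\left(\theta^{3} + 2 \theta - 2 \right)} - 3}{6}.
Check: d/d\theta[- \frac{10 \cos{\left(\theta^{3} + 2 \theta - 2 \right)} - 3}{6}] = 5 \theta^{2} \sin{\left(\theta^{3} + 2 \theta - 2 \right)} + \frac{10 \sin{\left(\theta^{3} + 2 \theta - 2 \right)}}{3}, which equals G'(\theta).

G(\theta) = - \frac{10 \cos{\left(\theta^{3} + 2 \theta - 2 \right)} - 3}{6}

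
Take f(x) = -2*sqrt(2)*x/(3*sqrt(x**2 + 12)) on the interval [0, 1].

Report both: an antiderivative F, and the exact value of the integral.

Antiderivative: F(x) = -2*sqrt(2)*sqrt(x**2 + 12)/3; value = -2*sqrt(26)/3 + 4*sqrt(6)/3

The substitution u = x**2/2 + 6 works: f is exactly (dF/du)*(du/dx) for that inner function.
F(x) = -2*sqrt(2)*sqrt(x**2 + 12)/3 is an antiderivative of f.
Check: d/dx[-2*sqrt(2)*sqrt(x**2 + 12)/3] = -2*sqrt(2)*x/(3*sqrt(x**2 + 12)) = f(x).
F(1) = -2*sqrt(26)/3; F(0) = -4*sqrt(6)/3.
Integral = F(1) - F(0) = -2*sqrt(26)/3 + 4*sqrt(6)/3.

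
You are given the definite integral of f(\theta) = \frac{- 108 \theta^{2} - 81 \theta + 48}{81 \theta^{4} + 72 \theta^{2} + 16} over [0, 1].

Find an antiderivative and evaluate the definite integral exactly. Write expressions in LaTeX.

Antiderivative: F(\theta) = \frac{3 \left(8 \theta + 3\right)}{2 \left(9 \theta^{2} + 4\right)}; value = \frac{15}{104}

Recognize the product-rule pattern: f = u'v + uv' with u = \frac{1}{\frac{3 \theta^{2}}{2} + \frac{2}{3}}, v = 2 \theta + \frac{3}{4}, so integration by parts undoes it.
F(\theta) = \frac{3 \left(8 \theta + 3\right)}{2 \left(9 \theta^{2} + 4\right)} is an antiderivative of f.
Check: d/d\theta[\frac{3 \left(8 \theta + 3\right)}{2 \left(9 \theta^{2} + 4\right)}] = \frac{- 108 \theta^{2} - 81 \theta + 48}{81 \theta^{4} + 72 \theta^{2} + 16} = f(\theta).
F(1) = \frac{33}{26}; F(0) = \frac{9}{8}.
Integral = F(1) - F(0) = \frac{15}{104}.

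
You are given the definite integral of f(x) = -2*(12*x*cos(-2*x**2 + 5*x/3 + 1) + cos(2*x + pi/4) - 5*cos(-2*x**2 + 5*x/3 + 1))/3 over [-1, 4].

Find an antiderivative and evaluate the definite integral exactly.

A first test for any F(x): its x-derivative must equal f(x) identically.
F(x) = -sin(2*x + pi/4)/3 + 2*sin(-2*x**2 + 5*x/3 + 1) is an antiderivative of f.
Check: d/dx[-sin(2*x + pi/4)/3 + 2*sin(-2*x**2 + 5*x/3 + 1)] = -8*x*cos(-2*x**2 + 5*x/3 + 1) - 2*cos(2*x + pi/4)/3 + 10*cos(-2*x**2 + 5*x/3 + 1)/3, which equals f(x).
F(4) = -sin(pi/4 + 8)/3 - 2*sin(73/3); F(-1) = -2*sin(8/3) - cos(pi/4 + 2)/3.
Integral = F(4) - F(-1) = cos(pi/4 + 2)/3 - sin(pi/4 + 8)/3 + 2*sin(8/3) - 2*sin(73/3).

Antiderivative: F(x) = -sin(2*x + pi/4)/3 + 2*sin(-2*x**2 + 5*x/3 + 1); value = cos(pi/4 + 2)/3 - sin(pi/4 + 8)/3 + 2*sin(8/3) - 2*sin(73/3)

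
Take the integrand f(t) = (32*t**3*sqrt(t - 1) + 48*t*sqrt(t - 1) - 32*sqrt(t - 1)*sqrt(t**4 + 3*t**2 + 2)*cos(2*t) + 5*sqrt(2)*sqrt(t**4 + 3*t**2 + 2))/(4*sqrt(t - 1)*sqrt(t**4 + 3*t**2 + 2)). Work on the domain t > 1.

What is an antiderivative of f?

A first test for any F(t): its t-derivative must equal f(t) identically.
Check: d/dt[5*sqrt(2*t - 2)/2 + 4*sqrt(t**4 + 3*t**2 + 2) - 4*sin(2*t)] = (32*t**3*sqrt(t - 1) + 48*t*sqrt(t - 1) - 32*sqrt(t - 1)*sqrt(t**4 + 3*t**2 + 2)*cos(2*t) + 5*sqrt(2)*sqrt(t**4 + 3*t**2 + 2))/(4*sqrt(t - 1)*sqrt(t**4 + 3*t**2 + 2)) = f(t).

An antiderivative is F(t) = 5*sqrt(2*t - 2)/2 + 4*sqrt(t**4 + 3*t**2 + 2) - 4*sin(2*t).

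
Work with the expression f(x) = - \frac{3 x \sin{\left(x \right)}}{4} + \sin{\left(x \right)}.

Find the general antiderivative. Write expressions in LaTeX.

F(x) = \frac{3 x \cos{\left(x \right)} - 3 \sin{\left(x \right)} - 4 \cos{\left(x \right)}}{4} + C

Integrate term by term and add the pieces.
Check: d/dx[\frac{3 x \cos{\left(x \right)} - 3 \sin{\left(x \right)} - 4 \cos{\left(x \right)}}{4}] = - \frac{3 x \sin{\left(x \right)}}{4} + \sin{\left(x \right)} = f(x).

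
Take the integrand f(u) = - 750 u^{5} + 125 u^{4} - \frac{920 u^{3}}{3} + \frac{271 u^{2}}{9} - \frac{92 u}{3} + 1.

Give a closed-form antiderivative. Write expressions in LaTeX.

An antiderivative is F(u) = - \left(5 u^{2} - \frac{u}{3} + 1\right)^{3}.

f matches the chain-rule pattern g'(h)*h' with inner function h(u) = 5 u^{2} - \frac{u}{3} + 1; substituting w = h(u) collapses the integral.
Check: d/du[- \left(5 u^{2} - \frac{u}{3} + 1\right)^{3}] = - 750 u^{5} + 125 u^{4} - \frac{920 u^{3}}{3} + \frac{271 u^{2}}{9} - \frac{92 u}{3} + 1 = f(u).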